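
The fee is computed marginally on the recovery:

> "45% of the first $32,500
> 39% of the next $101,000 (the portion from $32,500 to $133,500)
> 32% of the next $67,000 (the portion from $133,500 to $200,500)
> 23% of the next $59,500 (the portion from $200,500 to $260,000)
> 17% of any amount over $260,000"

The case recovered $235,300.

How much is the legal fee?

$83,459.00

First $32,500 at 45% = $14,625.00
Next $101,000 at 39% = $39,390.00
Next $67,000 at 32% = $21,440.00
Remaining $34,800 at 23% = $8,004.00
Fee: $14,625.00 + $39,390.00 + $21,440.00 + $8,004.00 = $83,459.00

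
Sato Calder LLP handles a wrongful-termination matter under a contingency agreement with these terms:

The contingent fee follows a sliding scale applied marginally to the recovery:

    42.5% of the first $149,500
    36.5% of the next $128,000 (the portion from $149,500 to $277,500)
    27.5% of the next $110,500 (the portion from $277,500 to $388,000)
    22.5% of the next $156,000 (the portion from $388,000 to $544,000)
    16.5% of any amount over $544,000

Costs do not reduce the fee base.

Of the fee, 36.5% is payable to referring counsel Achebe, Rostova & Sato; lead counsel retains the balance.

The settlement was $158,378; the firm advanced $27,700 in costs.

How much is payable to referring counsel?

Fee base is the gross recovery, $158,378; costs are reimbursed separately.
First $149,500 at 42.5% = $63,537.50
Remaining $8,878 at 36.5% = $3,240.47
Fee: $63,537.50 + $3,240.47 = $66,777.97
Referral share: 36.5% of $66,777.97 = $24,373.96; lead counsel retains $66,777.97 − $24,373.96 = $42,404.01.

$24,373.96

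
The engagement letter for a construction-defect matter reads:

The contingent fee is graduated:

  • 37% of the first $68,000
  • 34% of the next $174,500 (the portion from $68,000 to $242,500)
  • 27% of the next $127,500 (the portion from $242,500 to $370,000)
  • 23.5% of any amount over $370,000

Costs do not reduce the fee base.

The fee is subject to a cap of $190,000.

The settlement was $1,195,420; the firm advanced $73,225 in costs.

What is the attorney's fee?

$190,000.00

Fee base is the gross recovery, $1,195,420; costs are reimbursed separately.
First $68,000 at 37% = $25,160.00
Next $174,500 at 34% = $59,330.00
Next $127,500 at 27% = $34,425.00
Remaining $825,420 at 23.5% = $193,973.70
Fee: $25,160.00 + $59,330.00 + $34,425.00 + $193,973.70 = $312,888.70
$312,888.70 exceeds the $190,000 cap, so the fee is capped at $190,000.00.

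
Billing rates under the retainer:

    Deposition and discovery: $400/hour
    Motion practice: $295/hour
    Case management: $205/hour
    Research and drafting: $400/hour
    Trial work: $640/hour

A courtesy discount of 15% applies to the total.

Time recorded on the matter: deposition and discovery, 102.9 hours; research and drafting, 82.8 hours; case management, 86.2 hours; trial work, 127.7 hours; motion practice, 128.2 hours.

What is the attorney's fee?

Deposition and discovery: 102.9 × $400 = $41,160.00
Motion practice: 128.2 × $295 = $37,819.00
Case management: 86.2 × $205 = $17,671.00
Research and drafting: 82.8 × $400 = $33,120.00
Trial work: 127.7 × $640 = $81,728.00
Subtotal: $211,498.00
Less 15% discount: −$31,724.70
Total: $211,498.00 − $31,724.70 = $179,773.30

$179,773.30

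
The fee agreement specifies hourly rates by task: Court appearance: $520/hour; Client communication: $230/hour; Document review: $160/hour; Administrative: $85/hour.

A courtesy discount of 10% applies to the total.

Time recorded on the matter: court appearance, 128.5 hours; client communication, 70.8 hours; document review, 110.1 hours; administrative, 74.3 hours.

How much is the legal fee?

$96,331.95

Court appearance: 128.5 × $520 = $66,820.00
Client communication: 70.8 × $230 = $16,284.00
Document review: 110.1 × $160 = $17,616.00
Administrative: 74.3 × $85 = $6,315.50
Subtotal: $107,035.50
Less 10% discount: −$10,703.55
Total: $107,035.50 − $10,703.55 = $96,331.95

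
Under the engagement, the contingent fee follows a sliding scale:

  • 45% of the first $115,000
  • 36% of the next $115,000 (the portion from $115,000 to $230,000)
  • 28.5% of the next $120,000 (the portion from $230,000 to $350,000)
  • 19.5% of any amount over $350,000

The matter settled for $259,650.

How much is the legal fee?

$101,600.25

First $115,000 at 45% = $51,750.00
Next $115,000 at 36% = $41,400.00
Remaining $29,650 at 28.5% = $8,450.25
Fee: $51,750.00 + $41,400.00 + $8,450.25 = $101,600.25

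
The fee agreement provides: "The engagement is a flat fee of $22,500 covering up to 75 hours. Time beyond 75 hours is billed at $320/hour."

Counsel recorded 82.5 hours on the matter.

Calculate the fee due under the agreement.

Flat fee: $22,500.00
Excess hours: 82.5 − 75 = 7.5
Overrun: 7.5 × $320 = $2,400.00
Total: $22,500.00 + $2,400.00 = $24,900.00

$24,900.00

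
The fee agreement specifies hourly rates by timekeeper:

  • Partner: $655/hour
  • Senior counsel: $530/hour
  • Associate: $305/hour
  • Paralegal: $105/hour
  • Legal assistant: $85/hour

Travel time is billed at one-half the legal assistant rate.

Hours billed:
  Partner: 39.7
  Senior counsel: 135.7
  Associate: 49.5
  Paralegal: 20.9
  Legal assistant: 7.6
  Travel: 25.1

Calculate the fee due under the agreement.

Partner: 39.7 × $655 = $26,003.50
Senior counsel: 135.7 × $530 = $71,921.00
Associate: 49.5 × $305 = $15,097.50
Paralegal: 20.9 × $105 = $2,194.50
Legal assistant: 7.6 × $85 = $646.00
Subtotal: $26,003.50 + $71,921.00 + $15,097.50 + $2,194.50 + $646.00 = $115,862.50
Travel: 25.1 × ($85 ÷ 2) = 25.1 × $42.50 = $1,066.75
Total: $115,862.50 + $1,066.75 = $116,929.25

$116,929.25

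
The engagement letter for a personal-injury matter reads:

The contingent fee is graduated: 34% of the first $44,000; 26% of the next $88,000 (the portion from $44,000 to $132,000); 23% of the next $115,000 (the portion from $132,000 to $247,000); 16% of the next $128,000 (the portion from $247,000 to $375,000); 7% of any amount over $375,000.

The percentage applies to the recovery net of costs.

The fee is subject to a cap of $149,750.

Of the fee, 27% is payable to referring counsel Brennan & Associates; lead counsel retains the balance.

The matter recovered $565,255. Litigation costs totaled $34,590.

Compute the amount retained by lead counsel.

$69,836.58

Fee base (net of costs): $565,255 − $34,590 = $530,665
First $44,000 at 34% = $14,960.00
Next $88,000 at 26% = $22,880.00
Next $115,000 at 23% = $26,450.00
Next $128,000 at 16% = $20,480.00
Remaining $155,665 at 7% = $10,896.55
Fee: $14,960.00 + $22,880.00 + $26,450.00 + $20,480.00 + $10,896.55 = $95,666.55
$95,666.55 is under the $149,750 cap.
Referral share: 27% of $95,666.55 = $25,829.97; lead counsel retains $95,666.55 − $25,829.97 = $69,836.58.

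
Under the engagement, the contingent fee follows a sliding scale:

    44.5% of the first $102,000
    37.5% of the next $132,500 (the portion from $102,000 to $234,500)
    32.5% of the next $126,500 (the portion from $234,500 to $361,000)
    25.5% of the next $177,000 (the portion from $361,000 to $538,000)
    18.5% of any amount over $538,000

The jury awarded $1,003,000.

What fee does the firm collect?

First $102,000 at 44.5% = $45,390.00
Next $132,500 at 37.5% = $49,687.50
Next $126,500 at 32.5% = $41,112.50
Next $177,000 at 25.5% = $45,135.00
Remaining $465,000 at 18.5% = $86,025.00
Fee: $45,390.00 + $49,687.50 + $41,112.50 + $45,135.00 + $86,025.00 = $267,350.00

$267,350.00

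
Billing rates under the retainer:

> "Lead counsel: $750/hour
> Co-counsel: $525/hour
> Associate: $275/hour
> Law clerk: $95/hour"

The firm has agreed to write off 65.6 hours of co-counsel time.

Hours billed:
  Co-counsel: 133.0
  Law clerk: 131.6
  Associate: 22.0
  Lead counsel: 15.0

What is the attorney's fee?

$65,187.00

Lead counsel: 15.0 × $750 = $11,250.00
Co-counsel: 133.0 × $525 = $69,825.00
Associate: 22.0 × $275 = $6,050.00
Law clerk: 131.6 × $95 = $12,502.00
Subtotal: $99,627.00
Write-off: 65.6 × $525 = $34,440.00
Total: $99,627.00 − $34,440.00 = $65,187.00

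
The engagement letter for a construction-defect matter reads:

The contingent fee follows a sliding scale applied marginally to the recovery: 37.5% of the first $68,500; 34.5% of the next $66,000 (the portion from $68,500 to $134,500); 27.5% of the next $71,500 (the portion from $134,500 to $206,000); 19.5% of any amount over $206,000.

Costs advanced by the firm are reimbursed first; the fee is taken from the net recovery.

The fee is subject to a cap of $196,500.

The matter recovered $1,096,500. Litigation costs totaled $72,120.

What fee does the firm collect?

Fee base (net of costs): $1,096,500 − $72,120 = $1,024,380
First $68,500 at 37.5% = $25,687.50
Next $66,000 at 34.5% = $22,770.00
Next $71,500 at 27.5% = $19,662.50
Remaining $818,380 at 19.5% = $159,584.10
Fee: $25,687.50 + $22,770.00 + $19,662.50 + $159,584.10 = $227,704.10
$227,704.10 exceeds the $196,500 cap, so the fee is capped at $196,500.00.

$196,500.00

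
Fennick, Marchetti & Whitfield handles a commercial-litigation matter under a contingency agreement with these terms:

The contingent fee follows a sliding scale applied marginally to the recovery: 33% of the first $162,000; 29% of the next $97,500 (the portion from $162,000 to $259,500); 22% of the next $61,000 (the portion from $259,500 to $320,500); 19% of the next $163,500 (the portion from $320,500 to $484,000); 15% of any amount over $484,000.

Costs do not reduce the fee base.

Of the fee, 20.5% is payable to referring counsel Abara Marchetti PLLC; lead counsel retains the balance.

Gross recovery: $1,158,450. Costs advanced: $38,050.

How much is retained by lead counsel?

Fee base is the gross recovery, $1,158,450; costs are reimbursed separately.
First $162,000 at 33% = $53,460.00
Next $97,500 at 29% = $28,275.00
Next $61,000 at 22% = $13,420.00
Next $163,500 at 19% = $31,065.00
Remaining $674,450 at 15% = $101,167.50
Fee: $53,460.00 + $28,275.00 + $13,420.00 + $31,065.00 + $101,167.50 = $227,387.50
Referral share: 20.5% of $227,387.50 = $46,614.44; lead counsel retains $227,387.50 − $46,614.44 = $180,773.06.

$180,773.06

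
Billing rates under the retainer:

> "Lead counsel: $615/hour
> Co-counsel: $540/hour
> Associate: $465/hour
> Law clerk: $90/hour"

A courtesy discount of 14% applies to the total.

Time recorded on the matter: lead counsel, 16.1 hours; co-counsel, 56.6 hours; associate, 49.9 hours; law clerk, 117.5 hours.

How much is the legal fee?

Lead counsel: 16.1 × $615 = $9,901.50
Co-counsel: 56.6 × $540 = $30,564.00
Associate: 49.9 × $465 = $23,203.50
Law clerk: 117.5 × $90 = $10,575.00
Subtotal: $74,244.00
Less 14% discount: −$10,394.16
Total: $74,244.00 − $10,394.16 = $63,849.84

$63,849.84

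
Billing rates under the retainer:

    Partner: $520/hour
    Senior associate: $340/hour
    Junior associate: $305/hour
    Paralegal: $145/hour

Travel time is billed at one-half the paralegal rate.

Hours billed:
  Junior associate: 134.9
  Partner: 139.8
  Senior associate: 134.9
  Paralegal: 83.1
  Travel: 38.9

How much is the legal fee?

Partner: 139.8 × $520 = $72,696.00
Senior associate: 134.9 × $340 = $45,866.00
Junior associate: 134.9 × $305 = $41,144.50
Paralegal: 83.1 × $145 = $12,049.50
Subtotal: $72,696.00 + $45,866.00 + $41,144.50 + $12,049.50 = $171,756.00
Travel: 38.9 × ($145 ÷ 2) = 38.9 × $72.50 = $2,820.25
Total: $171,756.00 + $2,820.25 = $174,576.25

$174,576.25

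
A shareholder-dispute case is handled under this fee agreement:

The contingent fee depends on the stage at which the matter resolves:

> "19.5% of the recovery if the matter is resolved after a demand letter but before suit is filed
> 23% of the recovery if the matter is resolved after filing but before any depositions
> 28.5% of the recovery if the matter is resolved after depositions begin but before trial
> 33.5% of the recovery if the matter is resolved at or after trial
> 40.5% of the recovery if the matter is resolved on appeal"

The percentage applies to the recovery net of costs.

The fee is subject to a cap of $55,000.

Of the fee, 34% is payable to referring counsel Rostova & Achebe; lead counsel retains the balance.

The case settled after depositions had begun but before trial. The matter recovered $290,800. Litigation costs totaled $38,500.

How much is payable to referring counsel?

Fee base (net of costs): $290,800 − $38,500 = $252,300
The matter settled after depositions had begun but before trial, so the 28.5% rate applies.
$252,300 × 28.5% = $71,905.50
$71,905.50 exceeds the $55,000 cap, so the fee is capped at $55,000.00.
Referral share: 34% of $55,000.00 = $18,700.00; lead counsel retains $55,000.00 − $18,700.00 = $36,300.00.

$18,700.00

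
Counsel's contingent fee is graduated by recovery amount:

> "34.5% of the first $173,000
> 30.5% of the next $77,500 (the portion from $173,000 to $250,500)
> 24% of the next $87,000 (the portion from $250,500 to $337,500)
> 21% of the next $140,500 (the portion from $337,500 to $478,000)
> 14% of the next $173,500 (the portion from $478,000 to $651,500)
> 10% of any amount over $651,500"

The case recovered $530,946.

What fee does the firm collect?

First $173,000 at 34.5% = $59,685.00
Next $77,500 at 30.5% = $23,637.50
Next $87,000 at 24% = $20,880.00
Next $140,500 at 21% = $29,505.00
Remaining $52,946 at 14% = $7,412.44
Fee: $59,685.00 + $23,637.50 + $20,880.00 + $29,505.00 + $7,412.44 = $141,119.94

$141,119.94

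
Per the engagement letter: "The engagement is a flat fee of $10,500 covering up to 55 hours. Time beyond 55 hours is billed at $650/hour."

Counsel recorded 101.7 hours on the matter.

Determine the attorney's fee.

Flat fee: $10,500.00
Excess hours: 101.7 − 55 = 46.7
Overrun: 46.7 × $650 = $30,355.00
Total: $10,500.00 + $30,355.00 = $40,855.00

$40,855.00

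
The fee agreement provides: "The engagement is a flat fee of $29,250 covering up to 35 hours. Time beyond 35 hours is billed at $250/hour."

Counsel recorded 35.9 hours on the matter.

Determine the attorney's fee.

$29,475.00

Flat fee: $29,250.00
Excess hours: 35.9 − 35 = 0.9
Overrun: 0.9 × $250 = $225.00
Total: $29,250.00 + $225.00 = $29,475.00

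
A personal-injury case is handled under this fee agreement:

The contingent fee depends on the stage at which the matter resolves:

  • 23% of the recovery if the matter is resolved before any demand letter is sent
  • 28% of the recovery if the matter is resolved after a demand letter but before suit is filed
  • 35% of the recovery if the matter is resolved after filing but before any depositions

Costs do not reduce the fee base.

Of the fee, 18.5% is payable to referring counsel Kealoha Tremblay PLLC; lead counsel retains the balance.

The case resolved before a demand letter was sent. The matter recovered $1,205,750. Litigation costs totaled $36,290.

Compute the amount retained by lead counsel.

Fee base is the gross recovery, $1,205,750; costs are reimbursed separately.
The matter resolved before a demand letter was sent, so the 23% rate applies.
$1,205,750 × 23% = $277,322.50
Referral share: 18.5% of $277,322.50 = $51,304.66; lead counsel retains $277,322.50 − $51,304.66 = $226,017.84.

$226,017.84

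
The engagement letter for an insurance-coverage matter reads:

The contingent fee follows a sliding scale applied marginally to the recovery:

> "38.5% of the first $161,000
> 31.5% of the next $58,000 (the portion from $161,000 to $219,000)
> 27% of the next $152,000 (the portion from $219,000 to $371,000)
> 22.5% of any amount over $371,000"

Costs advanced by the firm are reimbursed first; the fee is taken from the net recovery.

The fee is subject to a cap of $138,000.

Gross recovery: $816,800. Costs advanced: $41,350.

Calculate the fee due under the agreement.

$138,000.00

Fee base (net of costs): $816,800 − $41,350 = $775,450
First $161,000 at 38.5% = $61,985.00
Next $58,000 at 31.5% = $18,270.00
Next $152,000 at 27% = $41,040.00
Remaining $404,450 at 22.5% = $91,001.25
Fee: $61,985.00 + $18,270.00 + $41,040.00 + $91,001.25 = $212,296.25
$212,296.25 exceeds the $138,000 cap, so the fee is capped at $138,000.00.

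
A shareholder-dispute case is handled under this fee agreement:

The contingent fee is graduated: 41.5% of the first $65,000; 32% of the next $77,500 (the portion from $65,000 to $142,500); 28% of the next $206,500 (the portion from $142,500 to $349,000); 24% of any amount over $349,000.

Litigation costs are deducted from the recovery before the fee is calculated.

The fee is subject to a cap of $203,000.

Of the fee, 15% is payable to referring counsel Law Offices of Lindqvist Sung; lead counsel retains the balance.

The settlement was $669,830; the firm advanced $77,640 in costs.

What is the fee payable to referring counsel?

Fee base (net of costs): $669,830 − $77,640 = $592,190
First $65,000 at 41.5% = $26,975.00
Next $77,500 at 32% = $24,800.00
Next $206,500 at 28% = $57,820.00
Remaining $243,190 at 24% = $58,365.60
Fee: $26,975.00 + $24,800.00 + $57,820.00 + $58,365.60 = $167,960.60
$167,960.60 is under the $203,000 cap.
Referral share: 15% of $167,960.60 = $25,194.09; lead counsel retains $167,960.60 − $25,194.09 = $142,766.51.

$25,194.09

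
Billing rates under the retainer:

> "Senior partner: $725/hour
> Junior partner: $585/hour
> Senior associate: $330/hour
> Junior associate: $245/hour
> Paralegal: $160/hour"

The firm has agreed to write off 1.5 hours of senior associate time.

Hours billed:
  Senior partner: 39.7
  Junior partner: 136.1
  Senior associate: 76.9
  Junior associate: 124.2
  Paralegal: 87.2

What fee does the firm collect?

$177,664.00

Senior partner: 39.7 × $725 = $28,782.50
Junior partner: 136.1 × $585 = $79,618.50
Senior associate: 76.9 × $330 = $25,377.00
Junior associate: 124.2 × $245 = $30,429.00
Paralegal: 87.2 × $160 = $13,952.00
Subtotal: $178,159.00
Write-off: 1.5 × $330 = $495.00
Total: $178,159.00 − $495.00 = $177,664.00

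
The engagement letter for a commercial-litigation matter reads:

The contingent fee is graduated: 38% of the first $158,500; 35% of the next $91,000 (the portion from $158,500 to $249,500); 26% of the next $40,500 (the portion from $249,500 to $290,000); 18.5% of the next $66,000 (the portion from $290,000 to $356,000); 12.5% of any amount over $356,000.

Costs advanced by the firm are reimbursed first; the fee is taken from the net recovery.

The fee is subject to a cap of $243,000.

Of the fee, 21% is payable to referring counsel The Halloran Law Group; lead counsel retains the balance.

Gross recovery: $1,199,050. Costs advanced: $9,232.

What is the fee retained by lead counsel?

Fee base (net of costs): $1,199,050 − $9,232 = $1,189,818
First $158,500 at 38% = $60,230.00
Next $91,000 at 35% = $31,850.00
Next $40,500 at 26% = $10,530.00
Next $66,000 at 18.5% = $12,210.00
Remaining $833,818 at 12.5% = $104,227.25
Fee: $60,230.00 + $31,850.00 + $10,530.00 + $12,210.00 + $104,227.25 = $219,047.25
$219,047.25 is under the $243,000 cap.
Referral share: 21% of $219,047.25 = $45,999.92; lead counsel retains $219,047.25 − $45,999.92 = $173,047.33.

$173,047.33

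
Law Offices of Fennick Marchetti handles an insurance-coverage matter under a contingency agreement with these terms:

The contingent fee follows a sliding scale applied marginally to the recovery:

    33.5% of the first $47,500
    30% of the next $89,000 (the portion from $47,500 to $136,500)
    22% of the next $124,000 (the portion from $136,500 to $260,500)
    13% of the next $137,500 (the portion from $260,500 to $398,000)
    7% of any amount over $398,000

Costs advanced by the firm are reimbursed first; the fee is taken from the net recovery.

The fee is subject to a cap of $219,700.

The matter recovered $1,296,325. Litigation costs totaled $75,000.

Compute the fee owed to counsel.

Fee base (net of costs): $1,296,325 − $75,000 = $1,221,325
First $47,500 at 33.5% = $15,912.50
Next $89,000 at 30% = $26,700.00
Next $124,000 at 22% = $27,280.00
Next $137,500 at 13% = $17,875.00
Remaining $823,325 at 7% = $57,632.75
Fee: $15,912.50 + $26,700.00 + $27,280.00 + $17,875.00 + $57,632.75 = $145,400.25
$145,400.25 is under the $219,700 cap.

$145,400.25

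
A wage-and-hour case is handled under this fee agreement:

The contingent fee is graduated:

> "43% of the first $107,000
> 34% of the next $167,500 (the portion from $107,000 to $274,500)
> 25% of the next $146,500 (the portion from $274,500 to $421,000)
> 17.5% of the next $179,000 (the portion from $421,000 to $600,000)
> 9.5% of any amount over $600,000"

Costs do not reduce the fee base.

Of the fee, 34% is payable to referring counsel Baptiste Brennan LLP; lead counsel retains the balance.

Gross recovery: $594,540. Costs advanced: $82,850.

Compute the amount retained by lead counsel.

Fee base is the gross recovery, $594,540; costs are reimbursed separately.
First $107,000 at 43% = $46,010.00
Next $167,500 at 34% = $56,950.00
Next $146,500 at 25% = $36,625.00
Remaining $173,540 at 17.5% = $30,369.50
Fee: $46,010.00 + $56,950.00 + $36,625.00 + $30,369.50 = $169,954.50
Referral share: 34% of $169,954.50 = $57,784.53; lead counsel retains $169,954.50 − $57,784.53 = $112,169.97.

$112,169.97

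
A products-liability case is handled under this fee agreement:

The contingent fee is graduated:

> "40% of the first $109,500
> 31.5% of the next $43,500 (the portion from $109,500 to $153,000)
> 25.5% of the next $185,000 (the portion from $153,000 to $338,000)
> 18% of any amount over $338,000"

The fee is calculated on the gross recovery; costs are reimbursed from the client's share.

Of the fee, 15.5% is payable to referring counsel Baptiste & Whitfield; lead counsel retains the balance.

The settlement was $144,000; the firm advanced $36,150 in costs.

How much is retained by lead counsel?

$46,194.04

Fee base is the gross recovery, $144,000; costs are reimbursed separately.
First $109,500 at 40% = $43,800.00
Remaining $34,500 at 31.5% = $10,867.50
Fee: $43,800.00 + $10,867.50 = $54,667.50
Referral share: 15.5% of $54,667.50 = $8,473.46; lead counsel retains $54,667.50 − $8,473.46 = $46,194.04.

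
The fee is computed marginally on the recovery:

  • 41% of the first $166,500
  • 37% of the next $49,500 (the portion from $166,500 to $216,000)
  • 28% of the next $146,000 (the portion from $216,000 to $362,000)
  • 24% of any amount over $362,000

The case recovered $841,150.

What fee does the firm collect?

$242,456.00

First $166,500 at 41% = $68,265.00
Next $49,500 at 37% = $18,315.00
Next $146,000 at 28% = $40,880.00
Remaining $479,150 at 24% = $114,996.00
Fee: $68,265.00 + $18,315.00 + $40,880.00 + $114,996.00 = $242,456.00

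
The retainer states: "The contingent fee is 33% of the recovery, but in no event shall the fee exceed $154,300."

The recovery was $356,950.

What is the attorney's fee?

$117,793.50

33% of $356,950 = $117,793.50
That is under the $154,300 cap.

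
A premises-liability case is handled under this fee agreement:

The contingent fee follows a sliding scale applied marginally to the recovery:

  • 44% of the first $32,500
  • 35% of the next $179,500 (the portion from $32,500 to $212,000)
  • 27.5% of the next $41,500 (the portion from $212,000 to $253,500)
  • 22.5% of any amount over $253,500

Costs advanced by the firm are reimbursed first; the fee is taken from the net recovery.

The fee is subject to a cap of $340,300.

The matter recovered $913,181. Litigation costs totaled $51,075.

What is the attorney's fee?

Fee base (net of costs): $913,181 − $51,075 = $862,106
First $32,500 at 44% = $14,300.00
Next $179,500 at 35% = $62,825.00
Next $41,500 at 27.5% = $11,412.50
Remaining $608,606 at 22.5% = $136,936.35
Fee: $14,300.00 + $62,825.00 + $11,412.50 + $136,936.35 = $225,473.85
$225,473.85 is under the $340,300 cap.

$225,473.85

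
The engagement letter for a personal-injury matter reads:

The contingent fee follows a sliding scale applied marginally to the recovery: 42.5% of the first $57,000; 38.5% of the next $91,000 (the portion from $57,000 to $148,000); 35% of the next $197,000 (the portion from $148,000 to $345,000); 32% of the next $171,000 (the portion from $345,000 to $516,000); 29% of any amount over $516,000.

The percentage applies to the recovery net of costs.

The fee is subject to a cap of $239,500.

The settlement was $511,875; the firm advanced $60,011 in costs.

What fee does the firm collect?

Fee base (net of costs): $511,875 − $60,011 = $451,864
First $57,000 at 42.5% = $24,225.00
Next $91,000 at 38.5% = $35,035.00
Next $197,000 at 35% = $68,950.00
Remaining $106,864 at 32% = $34,196.48
Fee: $24,225.00 + $35,035.00 + $68,950.00 + $34,196.48 = $162,406.48
$162,406.48 is under the $239,500 cap.

$162,406.48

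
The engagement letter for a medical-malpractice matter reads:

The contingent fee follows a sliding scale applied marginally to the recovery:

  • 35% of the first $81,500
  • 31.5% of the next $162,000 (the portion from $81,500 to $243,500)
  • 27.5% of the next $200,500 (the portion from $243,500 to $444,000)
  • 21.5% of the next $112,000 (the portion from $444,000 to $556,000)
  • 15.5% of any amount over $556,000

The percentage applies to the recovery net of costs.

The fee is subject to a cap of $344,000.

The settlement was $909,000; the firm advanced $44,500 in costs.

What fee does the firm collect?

Fee base (net of costs): $909,000 − $44,500 = $864,500
First $81,500 at 35% = $28,525.00
Next $162,000 at 31.5% = $51,030.00
Next $200,500 at 27.5% = $55,137.50
Next $112,000 at 21.5% = $24,080.00
Remaining $308,500 at 15.5% = $47,817.50
Fee: $28,525.00 + $51,030.00 + $55,137.50 + $24,080.00 + $47,817.50 = $206,590.00
$206,590.00 is under the $344,000 cap.

$206,590.00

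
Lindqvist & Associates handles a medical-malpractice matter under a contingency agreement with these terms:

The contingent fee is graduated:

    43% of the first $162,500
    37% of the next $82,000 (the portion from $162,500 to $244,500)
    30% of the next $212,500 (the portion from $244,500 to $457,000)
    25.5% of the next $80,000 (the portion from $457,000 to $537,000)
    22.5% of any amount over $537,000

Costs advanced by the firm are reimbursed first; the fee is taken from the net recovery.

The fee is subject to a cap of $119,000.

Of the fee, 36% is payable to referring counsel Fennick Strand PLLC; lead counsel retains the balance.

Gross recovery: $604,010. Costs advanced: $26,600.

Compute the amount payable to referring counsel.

$42,840.00

Fee base (net of costs): $604,010 − $26,600 = $577,410
First $162,500 at 43% = $69,875.00
Next $82,000 at 37% = $30,340.00
Next $212,500 at 30% = $63,750.00
Next $80,000 at 25.5% = $20,400.00
Remaining $40,410 at 22.5% = $9,092.25
Fee: $69,875.00 + $30,340.00 + $63,750.00 + $20,400.00 + $9,092.25 = $193,457.25
$193,457.25 exceeds the $119,000 cap, so the fee is capped at $119,000.00.
Referral share: 36% of $119,000.00 = $42,840.00; lead counsel retains $119,000.00 − $42,840.00 = $76,160.00.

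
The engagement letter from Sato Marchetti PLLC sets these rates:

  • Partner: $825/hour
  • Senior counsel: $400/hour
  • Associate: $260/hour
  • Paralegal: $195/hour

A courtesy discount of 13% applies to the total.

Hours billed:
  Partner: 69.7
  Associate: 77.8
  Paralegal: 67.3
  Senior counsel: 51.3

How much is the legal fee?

Partner: 69.7 × $825 = $57,502.50
Senior counsel: 51.3 × $400 = $20,520.00
Associate: 77.8 × $260 = $20,228.00
Paralegal: 67.3 × $195 = $13,123.50
Subtotal: $111,374.00
Less 13% discount: −$14,478.62
Total: $111,374.00 − $14,478.62 = $96,895.38

$96,895.38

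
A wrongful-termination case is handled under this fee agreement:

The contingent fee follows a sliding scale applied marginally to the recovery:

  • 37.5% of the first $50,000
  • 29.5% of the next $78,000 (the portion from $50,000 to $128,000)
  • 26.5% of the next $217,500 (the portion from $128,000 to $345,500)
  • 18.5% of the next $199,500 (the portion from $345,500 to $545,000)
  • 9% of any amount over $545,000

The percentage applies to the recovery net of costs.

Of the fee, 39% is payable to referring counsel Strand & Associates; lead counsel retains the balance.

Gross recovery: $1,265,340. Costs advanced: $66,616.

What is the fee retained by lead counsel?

Fee base (net of costs): $1,265,340 − $66,616 = $1,198,724
First $50,000 at 37.5% = $18,750.00
Next $78,000 at 29.5% = $23,010.00
Next $217,500 at 26.5% = $57,637.50
Next $199,500 at 18.5% = $36,907.50
Remaining $653,724 at 9% = $58,835.16
Fee: $18,750.00 + $23,010.00 + $57,637.50 + $36,907.50 + $58,835.16 = $195,140.16
Referral share: 39% of $195,140.16 = $76,104.66; lead counsel retains $195,140.16 − $76,104.66 = $119,035.50.

$119,035.50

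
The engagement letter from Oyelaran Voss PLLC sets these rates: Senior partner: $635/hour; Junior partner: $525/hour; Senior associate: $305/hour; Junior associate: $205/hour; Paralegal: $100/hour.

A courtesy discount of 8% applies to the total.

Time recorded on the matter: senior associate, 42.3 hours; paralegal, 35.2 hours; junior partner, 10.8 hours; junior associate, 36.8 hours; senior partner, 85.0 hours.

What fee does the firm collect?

$76,921.66

Senior partner: 85.0 × $635 = $53,975.00
Junior partner: 10.8 × $525 = $5,670.00
Senior associate: 42.3 × $305 = $12,901.50
Junior associate: 36.8 × $205 = $7,544.00
Paralegal: 35.2 × $100 = $3,520.00
Subtotal: $83,610.50
Less 8% discount: −$6,688.84
Total: $83,610.50 − $6,688.84 = $76,921.66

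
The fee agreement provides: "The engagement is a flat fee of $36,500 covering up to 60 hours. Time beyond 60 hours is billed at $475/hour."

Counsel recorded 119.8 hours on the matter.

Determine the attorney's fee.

$64,905.00

Flat fee: $36,500.00
Excess hours: 119.8 − 60 = 59.8
Overrun: 59.8 × $475 = $28,405.00
Total: $36,500.00 + $28,405.00 = $64,905.00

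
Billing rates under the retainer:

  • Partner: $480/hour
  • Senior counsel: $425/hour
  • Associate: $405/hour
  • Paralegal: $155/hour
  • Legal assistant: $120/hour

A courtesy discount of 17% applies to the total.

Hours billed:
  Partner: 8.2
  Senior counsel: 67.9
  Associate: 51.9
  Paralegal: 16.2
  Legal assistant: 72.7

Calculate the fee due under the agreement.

Partner: 8.2 × $480 = $3,936.00
Senior counsel: 67.9 × $425 = $28,857.50
Associate: 51.9 × $405 = $21,019.50
Paralegal: 16.2 × $155 = $2,511.00
Legal assistant: 72.7 × $120 = $8,724.00
Subtotal: $65,048.00
Less 17% discount: −$11,058.16
Total: $65,048.00 − $11,058.16 = $53,989.84

$53,989.84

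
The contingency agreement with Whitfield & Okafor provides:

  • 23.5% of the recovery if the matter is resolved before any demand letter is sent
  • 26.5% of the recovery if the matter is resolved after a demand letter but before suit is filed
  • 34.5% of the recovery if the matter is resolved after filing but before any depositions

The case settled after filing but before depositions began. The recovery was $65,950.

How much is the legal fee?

The matter settled after filing but before depositions began, so the 34.5% rate applies.
$65,950 × 34.5% = $22,752.75

$22,752.75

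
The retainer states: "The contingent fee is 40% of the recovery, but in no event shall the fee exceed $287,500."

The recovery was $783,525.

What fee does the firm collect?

40% of $783,525 = $313,410.00
That exceeds the $287,500 cap, so the fee is capped at $287,500.

$287,500.00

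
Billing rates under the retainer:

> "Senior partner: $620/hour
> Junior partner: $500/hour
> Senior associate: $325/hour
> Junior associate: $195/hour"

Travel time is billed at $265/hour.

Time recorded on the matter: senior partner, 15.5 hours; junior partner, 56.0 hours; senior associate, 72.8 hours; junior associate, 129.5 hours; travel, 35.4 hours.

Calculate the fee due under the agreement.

$95,903.50

Senior partner: 15.5 × $620 = $9,610.00
Junior partner: 56.0 × $500 = $28,000.00
Senior associate: 72.8 × $325 = $23,660.00
Junior associate: 129.5 × $195 = $25,252.50
Subtotal: $9,610.00 + $28,000.00 + $23,660.00 + $25,252.50 = $86,522.50
Travel: 35.4 × $265 = $9,381.00
Total: $86,522.50 + $9,381.00 = $95,903.50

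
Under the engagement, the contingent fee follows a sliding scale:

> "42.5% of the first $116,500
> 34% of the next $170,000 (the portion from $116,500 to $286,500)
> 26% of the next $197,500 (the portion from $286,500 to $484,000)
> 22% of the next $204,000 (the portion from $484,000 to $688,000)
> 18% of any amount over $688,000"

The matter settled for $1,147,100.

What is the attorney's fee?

First $116,500 at 42.5% = $49,512.50
Next $170,000 at 34% = $57,800.00
Next $197,500 at 26% = $51,350.00
Next $204,000 at 22% = $44,880.00
Remaining $459,100 at 18% = $82,638.00
Fee: $49,512.50 + $57,800.00 + $51,350.00 + $44,880.00 + $82,638.00 = $286,180.50

$286,180.50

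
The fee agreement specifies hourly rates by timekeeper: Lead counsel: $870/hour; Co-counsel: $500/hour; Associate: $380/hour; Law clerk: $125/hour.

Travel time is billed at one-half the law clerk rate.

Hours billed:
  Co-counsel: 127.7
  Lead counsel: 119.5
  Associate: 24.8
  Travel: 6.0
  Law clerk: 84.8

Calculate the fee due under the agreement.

Lead counsel: 119.5 × $870 = $103,965.00
Co-counsel: 127.7 × $500 = $63,850.00
Associate: 24.8 × $380 = $9,424.00
Law clerk: 84.8 × $125 = $10,600.00
Subtotal: $103,965.00 + $63,850.00 + $9,424.00 + $10,600.00 = $187,839.00
Travel: 6.0 × ($125 ÷ 2) = 6.0 × $62.50 = $375.00
Total: $187,839.00 + $375.00 = $188,214.00

$188,214.00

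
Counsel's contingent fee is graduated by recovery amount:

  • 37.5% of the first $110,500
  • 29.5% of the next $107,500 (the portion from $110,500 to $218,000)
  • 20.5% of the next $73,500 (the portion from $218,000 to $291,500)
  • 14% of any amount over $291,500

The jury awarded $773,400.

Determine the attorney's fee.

First $110,500 at 37.5% = $41,437.50
Next $107,500 at 29.5% = $31,712.50
Next $73,500 at 20.5% = $15,067.50
Remaining $481,900 at 14% = $67,466.00
Fee: $41,437.50 + $31,712.50 + $15,067.50 + $67,466.00 = $155,683.50

$155,683.50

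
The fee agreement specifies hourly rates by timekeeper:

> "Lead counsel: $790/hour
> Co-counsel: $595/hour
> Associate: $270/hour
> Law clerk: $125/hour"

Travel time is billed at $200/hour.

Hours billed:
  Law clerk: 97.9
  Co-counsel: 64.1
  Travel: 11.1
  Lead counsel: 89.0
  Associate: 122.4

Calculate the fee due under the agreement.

$155,955.00

Lead counsel: 89.0 × $790 = $70,310.00
Co-counsel: 64.1 × $595 = $38,139.50
Associate: 122.4 × $270 = $33,048.00
Law clerk: 97.9 × $125 = $12,237.50
Subtotal: $70,310.00 + $38,139.50 + $33,048.00 + $12,237.50 = $153,735.00
Travel: 11.1 × $200 = $2,220.00
Total: $153,735.00 + $2,220.00 = $155,955.00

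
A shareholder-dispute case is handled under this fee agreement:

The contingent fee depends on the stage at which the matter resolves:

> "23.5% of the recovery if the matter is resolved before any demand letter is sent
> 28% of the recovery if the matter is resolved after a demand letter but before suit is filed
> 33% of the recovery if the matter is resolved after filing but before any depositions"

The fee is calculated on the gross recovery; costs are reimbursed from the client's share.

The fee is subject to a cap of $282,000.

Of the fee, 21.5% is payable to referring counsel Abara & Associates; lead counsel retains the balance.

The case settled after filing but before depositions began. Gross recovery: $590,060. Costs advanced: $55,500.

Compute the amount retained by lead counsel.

Fee base is the gross recovery, $590,060; costs are reimbursed separately.
The matter settled after filing but before depositions began, so the 33% rate applies.
$590,060 × 33% = $194,719.80
$194,719.80 is under the $282,000 cap.
Referral share: 21.5% of $194,719.80 = $41,864.76; lead counsel retains $194,719.80 − $41,864.76 = $152,855.04.

$152,855.04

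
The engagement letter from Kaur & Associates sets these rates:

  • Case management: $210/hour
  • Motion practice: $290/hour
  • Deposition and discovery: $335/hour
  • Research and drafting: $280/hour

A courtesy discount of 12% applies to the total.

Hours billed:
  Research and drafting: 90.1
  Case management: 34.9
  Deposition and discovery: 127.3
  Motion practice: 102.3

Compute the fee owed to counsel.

Case management: 34.9 × $210 = $7,329.00
Motion practice: 102.3 × $290 = $29,667.00
Deposition and discovery: 127.3 × $335 = $42,645.50
Research and drafting: 90.1 × $280 = $25,228.00
Subtotal: $104,869.50
Less 12% discount: −$12,584.34
Total: $104,869.50 − $12,584.34 = $92,285.16

$92,285.16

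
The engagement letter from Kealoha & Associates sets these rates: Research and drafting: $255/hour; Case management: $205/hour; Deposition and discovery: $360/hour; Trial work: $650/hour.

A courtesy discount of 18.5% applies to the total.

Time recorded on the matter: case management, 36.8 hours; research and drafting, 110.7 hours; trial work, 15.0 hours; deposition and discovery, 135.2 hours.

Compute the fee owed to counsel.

Research and drafting: 110.7 × $255 = $28,228.50
Case management: 36.8 × $205 = $7,544.00
Deposition and discovery: 135.2 × $360 = $48,672.00
Trial work: 15.0 × $650 = $9,750.00
Subtotal: $94,194.50
Less 18.5% discount: −$17,425.98
Total: $94,194.50 − $17,425.98 = $76,768.52

$76,768.52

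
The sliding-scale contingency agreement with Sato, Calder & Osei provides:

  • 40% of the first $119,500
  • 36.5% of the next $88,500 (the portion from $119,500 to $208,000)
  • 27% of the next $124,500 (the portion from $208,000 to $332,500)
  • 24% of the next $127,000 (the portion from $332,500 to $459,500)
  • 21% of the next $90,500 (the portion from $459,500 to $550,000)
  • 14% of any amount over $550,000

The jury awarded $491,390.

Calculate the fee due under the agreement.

First $119,500 at 40% = $47,800.00
Next $88,500 at 36.5% = $32,302.50
Next $124,500 at 27% = $33,615.00
Next $127,000 at 24% = $30,480.00
Remaining $31,890 at 21% = $6,696.90
Fee: $47,800.00 + $32,302.50 + $33,615.00 + $30,480.00 + $6,696.90 = $150,894.40

$150,894.40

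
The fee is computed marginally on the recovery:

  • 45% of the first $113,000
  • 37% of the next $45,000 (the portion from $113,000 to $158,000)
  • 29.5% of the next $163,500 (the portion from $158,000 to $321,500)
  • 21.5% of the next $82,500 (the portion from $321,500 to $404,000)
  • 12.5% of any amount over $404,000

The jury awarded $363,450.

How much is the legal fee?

First $113,000 at 45% = $50,850.00
Next $45,000 at 37% = $16,650.00
Next $163,500 at 29.5% = $48,232.50
Remaining $41,950 at 21.5% = $9,019.25
Fee: $50,850.00 + $16,650.00 + $48,232.50 + $9,019.25 = $124,751.75

$124,751.75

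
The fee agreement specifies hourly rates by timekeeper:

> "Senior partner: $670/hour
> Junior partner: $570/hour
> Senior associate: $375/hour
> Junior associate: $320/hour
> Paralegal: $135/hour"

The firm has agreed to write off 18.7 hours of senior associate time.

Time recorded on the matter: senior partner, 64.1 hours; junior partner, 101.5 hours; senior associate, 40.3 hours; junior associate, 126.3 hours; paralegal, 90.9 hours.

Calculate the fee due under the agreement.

$161,589.50

Senior partner: 64.1 × $670 = $42,947.00
Junior partner: 101.5 × $570 = $57,855.00
Senior associate: 40.3 × $375 = $15,112.50
Junior associate: 126.3 × $320 = $40,416.00
Paralegal: 90.9 × $135 = $12,271.50
Subtotal: $168,602.00
Write-off: 18.7 × $375 = $7,012.50
Total: $168,602.00 − $7,012.50 = $161,589.50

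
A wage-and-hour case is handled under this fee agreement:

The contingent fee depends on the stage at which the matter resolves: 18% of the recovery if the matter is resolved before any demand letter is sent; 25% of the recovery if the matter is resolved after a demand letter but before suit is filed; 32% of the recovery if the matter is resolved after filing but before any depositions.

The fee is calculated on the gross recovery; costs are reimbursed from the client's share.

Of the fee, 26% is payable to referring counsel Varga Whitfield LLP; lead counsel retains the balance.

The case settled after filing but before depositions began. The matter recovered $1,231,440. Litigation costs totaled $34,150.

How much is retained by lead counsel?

$291,604.99

Fee base is the gross recovery, $1,231,440; costs are reimbursed separately.
The matter settled after filing but before depositions began, so the 32% rate applies.
$1,231,440 × 32% = $394,060.80
Referral share: 26% of $394,060.80 = $102,455.81; lead counsel retains $394,060.80 − $102,455.81 = $291,604.99.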